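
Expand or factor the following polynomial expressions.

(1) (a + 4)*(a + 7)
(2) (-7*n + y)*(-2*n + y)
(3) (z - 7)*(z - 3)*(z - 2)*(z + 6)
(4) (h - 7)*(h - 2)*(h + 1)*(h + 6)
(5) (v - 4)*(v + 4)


(1) = a^2 + 11*a + 28
(2) = 14*n^2 - 9*n*y + y^2
(3) = z^4 - 6*z^3 - 31*z^2 + 204*z - 252
(4) = h^4 - 2*h^3 - 43*h^2 + 44*h + 84
(5) = v^2 - 16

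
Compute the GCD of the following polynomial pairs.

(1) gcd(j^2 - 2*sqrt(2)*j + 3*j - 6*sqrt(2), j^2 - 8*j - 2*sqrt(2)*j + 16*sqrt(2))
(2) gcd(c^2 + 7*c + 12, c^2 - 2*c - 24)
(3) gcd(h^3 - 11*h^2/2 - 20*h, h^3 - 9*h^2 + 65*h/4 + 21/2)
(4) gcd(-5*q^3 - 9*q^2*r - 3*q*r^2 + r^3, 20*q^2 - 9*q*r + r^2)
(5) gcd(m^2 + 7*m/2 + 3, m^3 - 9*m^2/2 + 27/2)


(1) = gcd((j + 3)*(j - 2*sqrt(2)), (j - 8)*(j - 2*sqrt(2))) = j - 2*sqrt(2)
(2) = gcd((c + 3)*(c + 4), (c - 6)*(c + 4)) = c + 4
(3) = 1
(4) = 5*q - r
(5) = m + 3/2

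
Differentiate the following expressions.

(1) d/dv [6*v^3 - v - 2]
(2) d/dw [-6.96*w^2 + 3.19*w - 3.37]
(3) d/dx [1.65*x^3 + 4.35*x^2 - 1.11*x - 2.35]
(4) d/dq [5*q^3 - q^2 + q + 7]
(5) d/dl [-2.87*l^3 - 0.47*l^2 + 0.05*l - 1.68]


(1) = 18*v^2 - 1
(2) = 3.19 - 13.92*w
(3) = 4.95*x^2 + 8.7*x - 1.11
(4) = 15*q^2 - 2*q + 1
(5) = -8.61*l^2 - 0.94*l + 0.05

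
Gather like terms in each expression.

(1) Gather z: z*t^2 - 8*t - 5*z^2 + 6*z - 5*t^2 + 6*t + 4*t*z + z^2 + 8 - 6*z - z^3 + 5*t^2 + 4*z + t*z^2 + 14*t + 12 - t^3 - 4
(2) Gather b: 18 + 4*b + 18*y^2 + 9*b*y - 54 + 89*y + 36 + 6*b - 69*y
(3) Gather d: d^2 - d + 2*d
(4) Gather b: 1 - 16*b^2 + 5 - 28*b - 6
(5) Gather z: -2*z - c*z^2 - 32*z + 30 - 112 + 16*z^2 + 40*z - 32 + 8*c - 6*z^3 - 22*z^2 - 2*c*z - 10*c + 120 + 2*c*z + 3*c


(1) = -t^3 + 12*t - z^3 + z^2*(t - 4) + z*(t^2 + 4*t + 4) + 16
(2) = b*(9*y + 10) + 18*y^2 + 20*y
(3) = d^2 + d
(4) = -16*b^2 - 28*b
(5) = c - 6*z^3 + z^2*(-c - 6) + 6*z + 6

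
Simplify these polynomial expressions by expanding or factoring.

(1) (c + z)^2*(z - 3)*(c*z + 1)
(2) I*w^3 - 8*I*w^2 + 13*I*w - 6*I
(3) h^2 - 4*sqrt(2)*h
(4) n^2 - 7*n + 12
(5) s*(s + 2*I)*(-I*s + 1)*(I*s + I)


(1) = c^3*z^2 - 3*c^3*z + 2*c^2*z^3 - 6*c^2*z^2 + c^2*z - 3*c^2 + c*z^4 - 3*c*z^3 + 2*c*z^2 - 6*c*z + z^3 - 3*z^2
(2) = (w - 6)*(w - 1)*(I*w - I)
(3) = h*(h - 4*sqrt(2))
(4) = (n - 4)*(n - 3)
(5) = s^4 + s^3 + 3*I*s^3 - 2*s^2 + 3*I*s^2 - 2*s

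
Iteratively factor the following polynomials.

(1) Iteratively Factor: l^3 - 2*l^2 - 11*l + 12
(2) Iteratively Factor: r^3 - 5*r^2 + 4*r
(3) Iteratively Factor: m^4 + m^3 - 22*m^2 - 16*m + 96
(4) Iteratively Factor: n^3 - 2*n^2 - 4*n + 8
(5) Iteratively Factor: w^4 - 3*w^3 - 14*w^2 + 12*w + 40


(1) = (l - 1)*(l^2 - l - 12) = (l - 1)*(l + 3)*(l - 4)
(2) = (r - 4)*(r^2 - r) = (r - 4)*(r - 1)*(r)
(3) = (m - 2)*(m^3 + 3*m^2 - 16*m - 48) = (m - 2)*(m + 3)*(m^2 - 16) = (m - 4)*(m - 2)*(m + 3)*(m + 4)
(4) = (n - 2)*(n^2 - 4) = (n - 2)*(n + 2)*(n - 2)
(5) = (w - 5)*(w^3 + 2*w^2 - 4*w - 8) = (w - 5)*(w - 2)*(w^2 + 4*w + 4) = (w - 5)*(w - 2)*(w + 2)*(w + 2)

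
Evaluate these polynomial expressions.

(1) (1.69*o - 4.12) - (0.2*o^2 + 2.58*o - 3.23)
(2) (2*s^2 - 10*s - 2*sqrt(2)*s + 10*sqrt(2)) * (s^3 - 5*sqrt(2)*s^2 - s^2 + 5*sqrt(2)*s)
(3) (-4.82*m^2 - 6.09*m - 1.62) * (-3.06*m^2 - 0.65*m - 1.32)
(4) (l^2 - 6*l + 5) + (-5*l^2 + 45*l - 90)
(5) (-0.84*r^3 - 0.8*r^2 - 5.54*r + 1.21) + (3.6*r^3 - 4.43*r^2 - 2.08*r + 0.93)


(1) = -0.2*o^2 - 0.89*o - 0.89
(2) = 2*s^5 - 12*sqrt(2)*s^4 - 12*s^4 + 30*s^3 + 72*sqrt(2)*s^3 - 120*s^2 - 60*sqrt(2)*s^2 + 100*s
(3) = 14.7492*m^4 + 21.7684*m^3 + 15.2781*m^2 + 9.0918*m + 2.1384
(4) = -4*l^2 + 39*l - 85
(5) = 2.76*r^3 - 5.23*r^2 - 7.62*r + 2.14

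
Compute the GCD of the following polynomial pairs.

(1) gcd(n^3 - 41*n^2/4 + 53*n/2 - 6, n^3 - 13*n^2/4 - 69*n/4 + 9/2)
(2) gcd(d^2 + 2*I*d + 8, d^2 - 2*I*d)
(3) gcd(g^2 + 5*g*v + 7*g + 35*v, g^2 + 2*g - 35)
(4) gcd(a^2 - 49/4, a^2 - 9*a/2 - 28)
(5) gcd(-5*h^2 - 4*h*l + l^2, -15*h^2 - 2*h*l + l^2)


(1) = gcd((n - 6)*(n - 4)*(n - 1/4), (n - 6)*(n - 1/4)*(n + 3)) = n^2 - 25*n/4 + 3/2
(2) = gcd((d - 2*I)*(d + 4*I), d*(d - 2*I)) = d - 2*I
(3) = gcd((g + 7)*(g + 5*v), (g - 5)*(g + 7)) = g + 7
(4) = gcd((a - 7/2)*(a + 7/2), (a - 8)*(a + 7/2)) = a + 7/2
(5) = gcd((-5*h + l)*(h + l), (-5*h + l)*(3*h + l)) = 5*h - l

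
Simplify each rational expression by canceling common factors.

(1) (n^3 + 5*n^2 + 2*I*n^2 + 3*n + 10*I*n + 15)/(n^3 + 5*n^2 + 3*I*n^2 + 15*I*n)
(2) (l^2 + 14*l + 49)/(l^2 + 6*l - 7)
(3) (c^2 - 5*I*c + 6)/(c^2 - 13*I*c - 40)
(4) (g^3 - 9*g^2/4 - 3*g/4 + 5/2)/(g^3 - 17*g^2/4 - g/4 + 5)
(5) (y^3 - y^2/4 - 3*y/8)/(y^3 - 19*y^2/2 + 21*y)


(1) = (n - I)/n
(2) = (l + 7)/(l - 1)
(3) = (c^2 - 5*I*c + 6)/(c^2 - 13*I*c - 40)
(4) = (g - 2)/(g - 4)
(5) = (8*y^2 - 2*y - 3)/(8*y^2 - 76*y + 168)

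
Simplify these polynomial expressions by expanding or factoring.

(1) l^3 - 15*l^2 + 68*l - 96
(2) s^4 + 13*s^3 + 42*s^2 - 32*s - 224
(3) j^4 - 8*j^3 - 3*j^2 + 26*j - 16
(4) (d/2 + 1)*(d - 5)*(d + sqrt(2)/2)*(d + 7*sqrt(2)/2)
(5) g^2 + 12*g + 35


(1) = (l - 8)*(l - 4)*(l - 3)
(2) = (s - 2)*(s + 4)^2*(s + 7)
(3) = (j - 8)*(j - 1)^2*(j + 2)
(4) = d^4/2 - 3*d^3/2 + 2*sqrt(2)*d^3 - 6*sqrt(2)*d^2 - 13*d^2/4 - 20*sqrt(2)*d - 21*d/4 - 35/2
(5) = (g + 5)*(g + 7)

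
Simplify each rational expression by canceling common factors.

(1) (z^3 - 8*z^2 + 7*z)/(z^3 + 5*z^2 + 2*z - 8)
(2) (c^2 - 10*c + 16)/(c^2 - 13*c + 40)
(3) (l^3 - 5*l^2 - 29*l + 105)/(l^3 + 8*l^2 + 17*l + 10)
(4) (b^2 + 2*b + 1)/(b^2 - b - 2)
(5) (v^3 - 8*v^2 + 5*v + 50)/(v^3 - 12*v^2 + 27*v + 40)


(1) = (z^2 - 7*z)/(z^2 + 6*z + 8)
(2) = (c - 2)/(c - 5)
(3) = (l^2 - 10*l + 21)/(l^2 + 3*l + 2)
(4) = (b + 1)/(b - 2)
(5) = (v^2 - 3*v - 10)/(v^2 - 7*v - 8)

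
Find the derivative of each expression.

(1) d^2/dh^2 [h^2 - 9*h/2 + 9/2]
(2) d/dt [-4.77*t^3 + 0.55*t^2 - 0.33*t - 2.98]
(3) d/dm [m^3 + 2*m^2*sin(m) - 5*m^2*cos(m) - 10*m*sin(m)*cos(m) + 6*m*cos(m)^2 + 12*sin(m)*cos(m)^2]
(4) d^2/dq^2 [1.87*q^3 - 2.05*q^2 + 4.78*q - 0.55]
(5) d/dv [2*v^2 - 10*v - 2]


(1) = 2
(2) = -14.31*t^2 + 1.1*t - 0.33
(3) = 5*m^2*sin(m) + 2*m^2*cos(m) + 3*m^2 + 4*m*sin(m) - 6*m*sin(2*m) - 10*m*cos(m) - 10*m*cos(2*m) - 5*sin(2*m) + 3*cos(m) + 3*cos(2*m) + 9*cos(3*m) + 3
(4) = 11.22*q - 4.1
(5) = 4*v - 10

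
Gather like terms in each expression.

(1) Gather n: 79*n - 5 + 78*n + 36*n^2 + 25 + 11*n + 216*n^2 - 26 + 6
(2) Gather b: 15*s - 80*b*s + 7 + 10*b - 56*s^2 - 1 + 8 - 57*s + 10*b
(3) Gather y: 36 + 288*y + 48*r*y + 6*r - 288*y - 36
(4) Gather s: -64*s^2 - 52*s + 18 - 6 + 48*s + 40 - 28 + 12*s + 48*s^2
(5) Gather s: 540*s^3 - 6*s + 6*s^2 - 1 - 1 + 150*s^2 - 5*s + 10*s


(1) = 252*n^2 + 168*n
(2) = b*(20 - 80*s) - 56*s^2 - 42*s + 14
(3) = 48*r*y + 6*r
(4) = -16*s^2 + 8*s + 24
(5) = 540*s^3 + 156*s^2 - s - 2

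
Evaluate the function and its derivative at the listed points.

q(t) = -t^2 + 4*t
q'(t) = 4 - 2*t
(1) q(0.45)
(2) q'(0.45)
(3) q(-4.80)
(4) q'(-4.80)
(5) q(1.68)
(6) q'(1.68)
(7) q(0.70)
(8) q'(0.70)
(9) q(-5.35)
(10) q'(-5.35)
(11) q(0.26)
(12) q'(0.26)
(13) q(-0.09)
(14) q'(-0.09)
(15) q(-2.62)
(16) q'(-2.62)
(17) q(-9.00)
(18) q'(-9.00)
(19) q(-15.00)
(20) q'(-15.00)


(1) = 1.60
(2) = 3.10
(3) = -42.24
(4) = 13.60
(5) = 3.90
(6) = 0.64
(7) = 2.31
(8) = 2.60
(9) = -50.02
(10) = 14.70
(11) = 0.97
(12) = 3.48
(13) = -0.37
(14) = 4.18
(15) = -17.34
(16) = 9.24
(17) = -117.00
(18) = 22.00
(19) = -285.00
(20) = 34.00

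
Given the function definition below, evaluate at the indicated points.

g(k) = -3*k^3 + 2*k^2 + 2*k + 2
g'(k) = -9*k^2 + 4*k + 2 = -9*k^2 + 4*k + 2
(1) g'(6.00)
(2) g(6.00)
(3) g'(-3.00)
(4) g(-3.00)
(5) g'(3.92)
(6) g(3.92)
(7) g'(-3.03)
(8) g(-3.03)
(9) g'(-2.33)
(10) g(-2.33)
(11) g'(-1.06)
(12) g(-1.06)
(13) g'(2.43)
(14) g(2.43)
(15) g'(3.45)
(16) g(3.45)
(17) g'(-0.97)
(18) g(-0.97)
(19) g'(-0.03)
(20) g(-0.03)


(1) = -298.00
(2) = -562.00
(3) = -91.00
(4) = 95.00
(5) = -120.62
(6) = -140.14
(7) = -92.75
(8) = 97.76
(9) = -56.18
(10) = 46.15
(11) = -12.35
(12) = 5.70
(13) = -41.42
(14) = -24.38
(15) = -91.32
(16) = -90.49
(17) = -10.35
(18) = 4.68
(19) = 1.87
(20) = 1.94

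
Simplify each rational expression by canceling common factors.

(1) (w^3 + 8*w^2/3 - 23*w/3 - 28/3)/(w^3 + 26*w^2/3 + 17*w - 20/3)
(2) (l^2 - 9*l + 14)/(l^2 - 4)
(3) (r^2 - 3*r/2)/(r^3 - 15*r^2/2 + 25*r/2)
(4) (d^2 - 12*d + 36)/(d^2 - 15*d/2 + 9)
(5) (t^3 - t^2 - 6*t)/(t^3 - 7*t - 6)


(1) = (3*w^2 - 4*w - 7)/(3*w^2 + 14*w - 5)
(2) = (l - 7)/(l + 2)
(3) = (2*r - 3)/(2*r^2 - 15*r + 25)
(4) = (2*d - 12)/(2*d - 3)
(5) = t/(t + 1)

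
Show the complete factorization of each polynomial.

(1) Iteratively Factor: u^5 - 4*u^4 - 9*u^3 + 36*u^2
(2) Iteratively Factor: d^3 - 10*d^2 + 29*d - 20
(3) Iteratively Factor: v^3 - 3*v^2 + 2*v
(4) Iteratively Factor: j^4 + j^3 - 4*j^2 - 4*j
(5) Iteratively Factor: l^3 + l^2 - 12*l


(1) = (u)*(u^4 - 4*u^3 - 9*u^2 + 36*u) = u*(u - 4)*(u^3 - 9*u) = u*(u - 4)*(u - 3)*(u^2 + 3*u) = u^2*(u - 4)*(u - 3)*(u + 3)
(2) = (d - 4)*(d^2 - 6*d + 5) = (d - 4)*(d - 1)*(d - 5)
(3) = (v)*(v^2 - 3*v + 2) = v*(v - 1)*(v - 2)
(4) = (j + 1)*(j^3 - 4*j) = (j + 1)*(j + 2)*(j^2 - 2*j) = (j - 2)*(j + 1)*(j + 2)*(j)
(5) = (l - 3)*(l^2 + 4*l) = l*(l - 3)*(l + 4)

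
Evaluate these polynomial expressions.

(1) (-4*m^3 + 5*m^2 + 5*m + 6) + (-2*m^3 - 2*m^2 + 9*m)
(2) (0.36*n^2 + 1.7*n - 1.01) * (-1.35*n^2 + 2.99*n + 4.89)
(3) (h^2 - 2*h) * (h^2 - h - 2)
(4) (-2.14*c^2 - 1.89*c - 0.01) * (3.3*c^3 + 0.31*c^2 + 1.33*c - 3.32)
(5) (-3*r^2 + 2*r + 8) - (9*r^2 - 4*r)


(1) = -6*m^3 + 3*m^2 + 14*m + 6
(2) = -0.486*n^4 - 1.2186*n^3 + 8.2069*n^2 + 5.2931*n - 4.9389
(3) = h^4 - 3*h^3 + 4*h
(4) = -7.062*c^5 - 6.9004*c^4 - 3.4651*c^3 + 4.588*c^2 + 6.2615*c + 0.0332
(5) = -12*r^2 + 6*r + 8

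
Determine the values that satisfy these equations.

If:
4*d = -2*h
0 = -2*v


Then:
d = -h/2
v = 0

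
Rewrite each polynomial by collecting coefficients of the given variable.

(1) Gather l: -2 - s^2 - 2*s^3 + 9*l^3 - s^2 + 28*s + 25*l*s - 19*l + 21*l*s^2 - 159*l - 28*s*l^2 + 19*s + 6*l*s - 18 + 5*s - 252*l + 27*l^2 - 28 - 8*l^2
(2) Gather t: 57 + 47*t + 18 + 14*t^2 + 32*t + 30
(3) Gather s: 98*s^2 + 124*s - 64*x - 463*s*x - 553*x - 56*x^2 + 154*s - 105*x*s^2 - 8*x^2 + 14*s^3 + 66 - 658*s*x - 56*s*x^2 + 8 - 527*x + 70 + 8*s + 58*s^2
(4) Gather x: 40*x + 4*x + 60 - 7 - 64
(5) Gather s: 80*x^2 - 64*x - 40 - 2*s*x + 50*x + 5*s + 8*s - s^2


(1) = 9*l^3 + l^2*(19 - 28*s) + l*(21*s^2 + 31*s - 430) - 2*s^3 - 2*s^2 + 52*s - 48
(2) = 14*t^2 + 79*t + 105
(3) = 14*s^3 + s^2*(156 - 105*x) + s*(-56*x^2 - 1121*x + 286) - 64*x^2 - 1144*x + 144
(4) = 44*x - 11
(5) = -s^2 + s*(13 - 2*x) + 80*x^2 - 14*x - 40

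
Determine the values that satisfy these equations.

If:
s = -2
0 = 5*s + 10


Then:
s = -2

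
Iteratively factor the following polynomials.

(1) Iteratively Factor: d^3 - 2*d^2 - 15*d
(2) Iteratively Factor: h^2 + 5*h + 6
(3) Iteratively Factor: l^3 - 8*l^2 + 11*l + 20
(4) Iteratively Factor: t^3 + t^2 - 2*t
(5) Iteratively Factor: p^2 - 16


(1) = (d - 5)*(d^2 + 3*d) = d*(d - 5)*(d + 3)
(2) = (h + 2)*(h + 3)
(3) = (l + 1)*(l^2 - 9*l + 20) = (l - 4)*(l + 1)*(l - 5)
(4) = (t - 1)*(t^2 + 2*t) = t*(t - 1)*(t + 2)
(5) = (p - 4)*(p + 4)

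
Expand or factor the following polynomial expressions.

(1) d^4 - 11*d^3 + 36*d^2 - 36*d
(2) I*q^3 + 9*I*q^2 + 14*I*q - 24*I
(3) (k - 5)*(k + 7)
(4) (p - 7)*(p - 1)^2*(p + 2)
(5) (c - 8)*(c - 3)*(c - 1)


(1) = d*(d - 6)*(d - 3)*(d - 2)
(2) = (q + 4)*(q + 6)*(I*q - I)
(3) = k^2 + 2*k - 35
(4) = p^4 - 7*p^3 - 3*p^2 + 23*p - 14
(5) = c^3 - 12*c^2 + 35*c - 24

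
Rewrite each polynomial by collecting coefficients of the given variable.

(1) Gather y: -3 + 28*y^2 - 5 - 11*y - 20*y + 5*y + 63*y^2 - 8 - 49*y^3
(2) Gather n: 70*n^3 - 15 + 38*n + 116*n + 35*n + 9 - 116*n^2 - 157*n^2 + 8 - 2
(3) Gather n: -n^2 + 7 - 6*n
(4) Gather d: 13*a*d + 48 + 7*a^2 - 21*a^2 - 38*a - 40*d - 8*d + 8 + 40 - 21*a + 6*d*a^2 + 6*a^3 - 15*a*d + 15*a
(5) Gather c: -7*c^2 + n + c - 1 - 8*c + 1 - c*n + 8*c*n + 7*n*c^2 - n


(1) = -49*y^3 + 91*y^2 - 26*y - 16
(2) = 70*n^3 - 273*n^2 + 189*n
(3) = -n^2 - 6*n + 7
(4) = 6*a^3 - 14*a^2 - 44*a + d*(6*a^2 - 2*a - 48) + 96
(5) = c^2*(7*n - 7) + c*(7*n - 7)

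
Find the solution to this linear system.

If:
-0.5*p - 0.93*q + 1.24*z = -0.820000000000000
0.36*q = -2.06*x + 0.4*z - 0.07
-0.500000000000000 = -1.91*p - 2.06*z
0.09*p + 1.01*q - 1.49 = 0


Then:
p = -0.16
q = 1.49
x = -0.22
z = 0.39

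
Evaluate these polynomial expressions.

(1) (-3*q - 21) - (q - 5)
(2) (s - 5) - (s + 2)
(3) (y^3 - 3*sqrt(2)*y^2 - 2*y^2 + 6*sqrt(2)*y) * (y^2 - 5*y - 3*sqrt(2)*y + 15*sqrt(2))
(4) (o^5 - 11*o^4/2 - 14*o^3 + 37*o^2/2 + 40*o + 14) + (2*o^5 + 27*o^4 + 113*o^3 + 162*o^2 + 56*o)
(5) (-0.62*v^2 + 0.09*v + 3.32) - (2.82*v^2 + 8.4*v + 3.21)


(1) = -4*q - 16
(2) = -7
(3) = y^5 - 6*sqrt(2)*y^4 - 7*y^4 + 28*y^3 + 42*sqrt(2)*y^3 - 126*y^2 - 60*sqrt(2)*y^2 + 180*y
(4) = 3*o^5 + 43*o^4/2 + 99*o^3 + 361*o^2/2 + 96*o + 14
(5) = -3.44*v^2 - 8.31*v + 0.11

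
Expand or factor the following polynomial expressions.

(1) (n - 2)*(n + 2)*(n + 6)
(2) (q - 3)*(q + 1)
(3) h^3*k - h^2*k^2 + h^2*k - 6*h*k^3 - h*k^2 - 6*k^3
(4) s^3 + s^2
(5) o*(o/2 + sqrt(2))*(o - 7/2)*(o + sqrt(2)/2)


(1) = n^3 + 6*n^2 - 4*n - 24
(2) = q^2 - 2*q - 3
(3) = (h - 3*k)*(h + 2*k)*(h*k + k)
(4) = s^2*(s + 1)
(5) = o^4/2 - 7*o^3/4 + 5*sqrt(2)*o^3/4 - 35*sqrt(2)*o^2/8 + o^2 - 7*o/2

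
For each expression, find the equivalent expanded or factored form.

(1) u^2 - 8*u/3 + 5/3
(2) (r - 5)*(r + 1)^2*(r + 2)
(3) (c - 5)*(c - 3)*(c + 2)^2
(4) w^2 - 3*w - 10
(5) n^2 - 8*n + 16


(1) = (u - 5/3)*(u - 1)
(2) = r^4 - r^3 - 15*r^2 - 23*r - 10
(3) = c^4 - 4*c^3 - 13*c^2 + 28*c + 60
(4) = (w - 5)*(w + 2)
(5) = (n - 4)^2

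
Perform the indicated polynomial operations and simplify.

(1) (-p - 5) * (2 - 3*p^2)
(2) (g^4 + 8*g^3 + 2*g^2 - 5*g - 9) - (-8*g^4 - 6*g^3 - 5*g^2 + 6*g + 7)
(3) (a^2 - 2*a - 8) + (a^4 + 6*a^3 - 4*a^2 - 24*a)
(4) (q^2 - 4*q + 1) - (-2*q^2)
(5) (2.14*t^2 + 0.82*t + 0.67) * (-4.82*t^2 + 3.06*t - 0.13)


(1) = 3*p^3 + 15*p^2 - 2*p - 10
(2) = 9*g^4 + 14*g^3 + 7*g^2 - 11*g - 16
(3) = a^4 + 6*a^3 - 3*a^2 - 26*a - 8
(4) = 3*q^2 - 4*q + 1
(5) = -10.3148*t^4 + 2.596*t^3 - 0.9984*t^2 + 1.9436*t - 0.0871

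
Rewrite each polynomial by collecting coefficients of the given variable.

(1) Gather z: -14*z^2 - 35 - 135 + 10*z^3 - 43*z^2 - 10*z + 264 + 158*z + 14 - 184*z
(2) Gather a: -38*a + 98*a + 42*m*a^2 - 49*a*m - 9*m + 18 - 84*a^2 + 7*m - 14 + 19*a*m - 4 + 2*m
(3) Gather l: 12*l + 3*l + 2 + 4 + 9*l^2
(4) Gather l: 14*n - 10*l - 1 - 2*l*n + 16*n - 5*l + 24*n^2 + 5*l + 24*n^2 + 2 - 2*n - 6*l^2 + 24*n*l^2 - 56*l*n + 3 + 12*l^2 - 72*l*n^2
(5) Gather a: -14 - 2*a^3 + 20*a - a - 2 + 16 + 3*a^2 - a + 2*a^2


(1) = 10*z^3 - 57*z^2 - 36*z + 108
(2) = a^2*(42*m - 84) + a*(60 - 30*m)
(3) = 9*l^2 + 15*l + 6
(4) = l^2*(24*n + 6) + l*(-72*n^2 - 58*n - 10) + 48*n^2 + 28*n + 4
(5) = -2*a^3 + 5*a^2 + 18*a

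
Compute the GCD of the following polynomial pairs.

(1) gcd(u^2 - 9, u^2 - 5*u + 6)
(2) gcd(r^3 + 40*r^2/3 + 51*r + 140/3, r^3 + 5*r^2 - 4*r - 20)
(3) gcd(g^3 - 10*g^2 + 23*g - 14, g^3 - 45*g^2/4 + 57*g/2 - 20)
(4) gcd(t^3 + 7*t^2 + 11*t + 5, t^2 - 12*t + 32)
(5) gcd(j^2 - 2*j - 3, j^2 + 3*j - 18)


(1) = gcd((u - 3)*(u + 3), (u - 3)*(u - 2)) = u - 3
(2) = r + 5
(3) = g - 2
(4) = 1
(5) = gcd((j - 3)*(j + 1), (j - 3)*(j + 6)) = j - 3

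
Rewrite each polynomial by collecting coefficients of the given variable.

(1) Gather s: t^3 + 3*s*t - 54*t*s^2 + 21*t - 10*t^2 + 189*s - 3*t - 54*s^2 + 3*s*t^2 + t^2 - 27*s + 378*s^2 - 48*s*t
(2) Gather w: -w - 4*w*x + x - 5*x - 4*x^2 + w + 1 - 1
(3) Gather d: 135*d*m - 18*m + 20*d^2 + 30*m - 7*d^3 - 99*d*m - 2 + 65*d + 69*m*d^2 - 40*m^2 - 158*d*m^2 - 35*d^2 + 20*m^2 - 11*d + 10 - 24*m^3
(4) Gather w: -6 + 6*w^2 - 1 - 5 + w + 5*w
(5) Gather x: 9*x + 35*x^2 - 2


(1) = s^2*(324 - 54*t) + s*(3*t^2 - 45*t + 162) + t^3 - 9*t^2 + 18*t
(2) = -4*w*x - 4*x^2 - 4*x
(3) = -7*d^3 + d^2*(69*m - 15) + d*(-158*m^2 + 36*m + 54) - 24*m^3 - 20*m^2 + 12*m + 8
(4) = 6*w^2 + 6*w - 12
(5) = 35*x^2 + 9*x - 2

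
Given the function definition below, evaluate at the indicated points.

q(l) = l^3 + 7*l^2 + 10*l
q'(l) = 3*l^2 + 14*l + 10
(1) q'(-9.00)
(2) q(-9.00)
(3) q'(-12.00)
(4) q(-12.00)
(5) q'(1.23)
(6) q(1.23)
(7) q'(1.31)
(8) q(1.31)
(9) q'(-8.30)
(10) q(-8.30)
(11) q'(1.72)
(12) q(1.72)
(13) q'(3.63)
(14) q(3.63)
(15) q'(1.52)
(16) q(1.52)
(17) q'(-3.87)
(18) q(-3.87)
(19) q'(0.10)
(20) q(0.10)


(1) = 127.00
(2) = -252.00
(3) = 274.00
(4) = -840.00
(5) = 31.76
(6) = 24.75
(7) = 33.49
(8) = 27.36
(9) = 100.47
(10) = -172.56
(11) = 42.96
(12) = 43.00
(13) = 100.35
(14) = 176.37
(15) = 38.21
(16) = 34.88
(17) = 0.75
(18) = 8.18
(19) = 11.43
(20) = 1.07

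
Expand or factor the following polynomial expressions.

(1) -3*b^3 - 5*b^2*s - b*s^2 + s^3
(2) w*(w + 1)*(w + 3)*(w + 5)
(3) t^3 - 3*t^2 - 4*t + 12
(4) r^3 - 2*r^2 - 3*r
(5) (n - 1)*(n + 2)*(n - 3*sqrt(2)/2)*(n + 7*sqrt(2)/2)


(1) = (-3*b + s)*(b + s)^2
(2) = w^4 + 9*w^3 + 23*w^2 + 15*w
(3) = (t - 3)*(t - 2)*(t + 2)
(4) = r*(r - 3)*(r + 1)
(5) = n^4 + n^3 + 2*sqrt(2)*n^3 - 25*n^2/2 + 2*sqrt(2)*n^2 - 21*n/2 - 4*sqrt(2)*n + 21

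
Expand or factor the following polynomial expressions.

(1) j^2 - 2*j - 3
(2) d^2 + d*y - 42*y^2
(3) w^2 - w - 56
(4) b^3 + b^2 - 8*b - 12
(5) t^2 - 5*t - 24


(1) = (j - 3)*(j + 1)
(2) = (d - 6*y)*(d + 7*y)
(3) = (w - 8)*(w + 7)
(4) = (b - 3)*(b + 2)^2
(5) = (t - 8)*(t + 3)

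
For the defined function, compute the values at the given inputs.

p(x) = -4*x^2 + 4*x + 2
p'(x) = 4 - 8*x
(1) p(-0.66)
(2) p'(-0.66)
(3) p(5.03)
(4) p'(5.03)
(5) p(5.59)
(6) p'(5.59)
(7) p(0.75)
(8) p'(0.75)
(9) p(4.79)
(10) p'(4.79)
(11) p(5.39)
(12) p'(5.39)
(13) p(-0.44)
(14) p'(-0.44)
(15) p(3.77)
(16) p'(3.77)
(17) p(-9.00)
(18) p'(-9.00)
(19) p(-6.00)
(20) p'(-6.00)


(1) = -2.38
(2) = 9.28
(3) = -79.08
(4) = -36.24
(5) = -100.63
(6) = -40.72
(7) = 2.75
(8) = -2.00
(9) = -70.62
(10) = -34.32
(11) = -92.65
(12) = -39.12
(13) = -0.53
(14) = 7.52
(15) = -39.77
(16) = -26.16
(17) = -358.00
(18) = 76.00
(19) = -166.00
(20) = 52.00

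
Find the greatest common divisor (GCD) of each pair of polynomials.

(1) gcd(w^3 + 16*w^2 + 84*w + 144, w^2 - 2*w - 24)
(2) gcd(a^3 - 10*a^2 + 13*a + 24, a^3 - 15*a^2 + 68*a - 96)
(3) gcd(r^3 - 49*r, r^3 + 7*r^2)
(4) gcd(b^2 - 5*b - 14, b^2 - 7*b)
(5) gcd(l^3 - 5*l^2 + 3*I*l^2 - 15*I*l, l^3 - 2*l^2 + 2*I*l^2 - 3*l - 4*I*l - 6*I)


(1) = w + 4
(2) = a^2 - 11*a + 24
(3) = gcd(r*(r - 7)*(r + 7), r^2*(r + 7)) = r^2 + 7*r
(4) = b - 7
(5) = gcd(l*(l - 5)*(l + 3*I), (l - 3)*(l + 1)*(l + 2*I)) = 1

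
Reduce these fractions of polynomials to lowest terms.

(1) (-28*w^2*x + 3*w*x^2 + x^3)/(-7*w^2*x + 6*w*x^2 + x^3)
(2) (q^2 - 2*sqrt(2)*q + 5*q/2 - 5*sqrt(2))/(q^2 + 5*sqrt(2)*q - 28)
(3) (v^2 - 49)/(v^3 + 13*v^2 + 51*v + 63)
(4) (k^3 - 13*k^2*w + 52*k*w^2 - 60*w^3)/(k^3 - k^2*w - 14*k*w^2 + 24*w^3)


(1) = (-4*w + x)/(-w + x)
(2) = (2*q + 5)/(2*q + 14*sqrt(2))
(3) = (v - 7)/(v^2 + 6*v + 9)
(4) = (-k^2 + 11*k*w - 30*w^2)/(-k^2 - k*w + 12*w^2)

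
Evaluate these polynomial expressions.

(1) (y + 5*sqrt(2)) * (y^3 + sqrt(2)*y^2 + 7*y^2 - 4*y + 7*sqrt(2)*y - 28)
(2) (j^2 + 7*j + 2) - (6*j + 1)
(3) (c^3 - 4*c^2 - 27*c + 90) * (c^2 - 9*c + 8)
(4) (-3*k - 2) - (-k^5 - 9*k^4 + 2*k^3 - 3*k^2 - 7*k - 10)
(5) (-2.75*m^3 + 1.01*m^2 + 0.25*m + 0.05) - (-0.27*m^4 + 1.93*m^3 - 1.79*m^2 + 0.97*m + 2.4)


(1) = y^4 + 7*y^3 + 6*sqrt(2)*y^3 + 6*y^2 + 42*sqrt(2)*y^2 - 20*sqrt(2)*y + 42*y - 140*sqrt(2)
(2) = j^2 + j + 1
(3) = c^5 - 13*c^4 + 17*c^3 + 301*c^2 - 1026*c + 720
(4) = k^5 + 9*k^4 - 2*k^3 + 3*k^2 + 4*k + 8
(5) = 0.27*m^4 - 4.68*m^3 + 2.8*m^2 - 0.72*m - 2.35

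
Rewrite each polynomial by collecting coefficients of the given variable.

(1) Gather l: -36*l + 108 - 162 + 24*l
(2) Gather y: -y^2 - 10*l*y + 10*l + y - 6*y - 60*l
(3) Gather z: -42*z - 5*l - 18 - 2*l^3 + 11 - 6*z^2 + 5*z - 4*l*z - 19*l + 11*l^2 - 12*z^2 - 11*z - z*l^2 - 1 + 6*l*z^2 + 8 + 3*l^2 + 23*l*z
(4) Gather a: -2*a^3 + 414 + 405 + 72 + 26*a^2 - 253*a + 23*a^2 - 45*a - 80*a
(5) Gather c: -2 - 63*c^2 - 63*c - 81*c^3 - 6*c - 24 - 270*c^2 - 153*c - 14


(1) = -12*l - 54
(2) = -50*l - y^2 + y*(-10*l - 5)
(3) = -2*l^3 + 14*l^2 - 24*l + z^2*(6*l - 18) + z*(-l^2 + 19*l - 48)
(4) = -2*a^3 + 49*a^2 - 378*a + 891
(5) = -81*c^3 - 333*c^2 - 222*c - 40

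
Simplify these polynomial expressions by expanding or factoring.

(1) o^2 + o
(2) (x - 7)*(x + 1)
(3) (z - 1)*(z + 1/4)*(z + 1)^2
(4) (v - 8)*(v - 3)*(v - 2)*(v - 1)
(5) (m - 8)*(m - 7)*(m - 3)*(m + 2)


(1) = o*(o + 1)
(2) = x^2 - 6*x - 7
(3) = z^4 + 5*z^3/4 - 3*z^2/4 - 5*z/4 - 1/4
(4) = v^4 - 14*v^3 + 59*v^2 - 94*v + 48
(5) = m^4 - 16*m^3 + 65*m^2 + 34*m - 336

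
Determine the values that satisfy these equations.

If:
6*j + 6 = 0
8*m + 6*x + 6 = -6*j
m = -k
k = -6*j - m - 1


Then:
No Solution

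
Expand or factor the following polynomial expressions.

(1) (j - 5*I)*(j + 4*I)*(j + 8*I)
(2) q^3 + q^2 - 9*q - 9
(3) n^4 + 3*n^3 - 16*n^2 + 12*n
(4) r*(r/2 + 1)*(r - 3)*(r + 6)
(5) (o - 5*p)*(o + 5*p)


(1) = j^3 + 7*I*j^2 + 28*j + 160*I
(2) = (q - 3)*(q + 1)*(q + 3)
(3) = n*(n - 2)*(n - 1)*(n + 6)
(4) = r^4/2 + 5*r^3/2 - 6*r^2 - 18*r
(5) = o^2 - 25*p^2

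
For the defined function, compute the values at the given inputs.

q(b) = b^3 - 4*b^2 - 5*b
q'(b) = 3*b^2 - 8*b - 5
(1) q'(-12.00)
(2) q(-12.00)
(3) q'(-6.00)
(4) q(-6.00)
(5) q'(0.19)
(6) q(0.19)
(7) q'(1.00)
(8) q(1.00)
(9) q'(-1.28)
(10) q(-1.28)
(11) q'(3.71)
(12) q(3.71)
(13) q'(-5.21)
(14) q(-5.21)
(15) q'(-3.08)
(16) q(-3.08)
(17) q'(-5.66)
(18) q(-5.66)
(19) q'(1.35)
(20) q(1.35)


(1) = 523.00
(2) = -2244.00
(3) = 151.00
(4) = -330.00
(5) = -6.41
(6) = -1.09
(7) = -10.00
(8) = -8.00
(9) = 10.16
(10) = -2.25
(11) = 6.61
(12) = -22.54
(13) = 118.11
(14) = -223.95
(15) = 48.10
(16) = -51.76
(17) = 136.39
(18) = -281.16
(19) = -10.33
(20) = -11.58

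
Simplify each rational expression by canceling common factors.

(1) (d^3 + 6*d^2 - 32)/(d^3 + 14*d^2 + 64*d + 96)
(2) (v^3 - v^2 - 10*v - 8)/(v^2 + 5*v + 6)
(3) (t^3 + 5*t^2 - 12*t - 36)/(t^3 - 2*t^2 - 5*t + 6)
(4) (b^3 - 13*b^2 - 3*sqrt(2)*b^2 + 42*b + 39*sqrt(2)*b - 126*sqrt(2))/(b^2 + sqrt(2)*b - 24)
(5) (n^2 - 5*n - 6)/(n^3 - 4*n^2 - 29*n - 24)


(1) = (d - 2)/(d + 6)
(2) = (v^2 - 3*v - 4)/(v + 3)
(3) = (t + 6)/(t - 1)
(4) = (b^2 - 13*b + 42)/(b + 4*sqrt(2))
(5) = (n - 6)/(n^2 - 5*n - 24)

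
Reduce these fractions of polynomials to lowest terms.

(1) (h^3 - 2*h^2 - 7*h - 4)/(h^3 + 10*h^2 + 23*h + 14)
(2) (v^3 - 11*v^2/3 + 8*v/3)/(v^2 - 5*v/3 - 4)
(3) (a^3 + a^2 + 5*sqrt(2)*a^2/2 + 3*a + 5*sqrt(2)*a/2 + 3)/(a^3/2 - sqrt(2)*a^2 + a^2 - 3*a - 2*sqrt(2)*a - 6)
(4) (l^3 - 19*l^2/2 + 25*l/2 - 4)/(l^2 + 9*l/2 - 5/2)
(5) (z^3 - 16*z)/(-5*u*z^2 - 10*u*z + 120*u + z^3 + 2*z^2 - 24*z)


(1) = (h^2 - 3*h - 4)/(h^2 + 9*h + 14)
(2) = (3*v^3 - 11*v^2 + 8*v)/(3*v^2 - 5*v - 12)
(3) = (4*a^2 + a*(4 + 6*sqrt(2)) + 6*sqrt(2))/(2*a^2 + a*(4 - 6*sqrt(2)) - 12*sqrt(2))
(4) = (l^2 - 9*l + 8)/(l + 5)
(5) = (z^2 + 4*z)/(-5*u*z - 30*u + z^2 + 6*z)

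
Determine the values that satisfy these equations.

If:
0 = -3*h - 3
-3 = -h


Then:
No Solution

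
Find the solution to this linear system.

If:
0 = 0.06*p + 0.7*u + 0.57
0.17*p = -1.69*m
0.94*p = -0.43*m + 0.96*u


Then:
m = 0.08
p = -0.80
u = -0.75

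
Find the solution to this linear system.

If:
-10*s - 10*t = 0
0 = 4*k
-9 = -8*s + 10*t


Then:
k = 0
s = 1/2
t = -1/2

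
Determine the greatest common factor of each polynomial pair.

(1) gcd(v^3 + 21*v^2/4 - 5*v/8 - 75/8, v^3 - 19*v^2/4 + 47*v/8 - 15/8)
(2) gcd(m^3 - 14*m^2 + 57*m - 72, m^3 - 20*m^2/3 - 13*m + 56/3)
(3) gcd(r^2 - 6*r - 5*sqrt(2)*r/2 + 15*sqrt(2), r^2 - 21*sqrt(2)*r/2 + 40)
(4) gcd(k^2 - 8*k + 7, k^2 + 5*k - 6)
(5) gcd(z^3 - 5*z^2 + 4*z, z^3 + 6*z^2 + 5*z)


(1) = v - 5/4
(2) = gcd((m - 8)*(m - 3)^2, (m - 8)*(m - 1)*(m + 7/3)) = m - 8
(3) = r - 5*sqrt(2)/2
(4) = gcd((k - 7)*(k - 1), (k - 1)*(k + 6)) = k - 1
(5) = z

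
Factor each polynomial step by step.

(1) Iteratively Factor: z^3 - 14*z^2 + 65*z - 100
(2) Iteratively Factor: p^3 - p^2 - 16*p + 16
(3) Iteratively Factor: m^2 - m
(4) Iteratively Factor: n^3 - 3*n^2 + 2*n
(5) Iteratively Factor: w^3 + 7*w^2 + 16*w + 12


(1) = (z - 4)*(z^2 - 10*z + 25) = (z - 5)*(z - 4)*(z - 5)
(2) = (p - 4)*(p^2 + 3*p - 4) = (p - 4)*(p + 4)*(p - 1)
(3) = (m)*(m - 1)
(4) = (n - 2)*(n^2 - n) = n*(n - 2)*(n - 1)
(5) = (w + 2)*(w^2 + 5*w + 6) = (w + 2)*(w + 3)*(w + 2)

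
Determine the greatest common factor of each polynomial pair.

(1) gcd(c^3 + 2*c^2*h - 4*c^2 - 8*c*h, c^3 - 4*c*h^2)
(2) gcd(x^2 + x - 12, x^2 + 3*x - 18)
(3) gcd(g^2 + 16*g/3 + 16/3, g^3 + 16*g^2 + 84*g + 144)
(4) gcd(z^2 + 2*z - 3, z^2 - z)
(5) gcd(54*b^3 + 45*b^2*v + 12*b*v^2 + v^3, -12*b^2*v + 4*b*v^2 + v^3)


(1) = c^2 + 2*c*h
(2) = gcd((x - 3)*(x + 4), (x - 3)*(x + 6)) = x - 3
(3) = g + 4
(4) = z - 1
(5) = 6*b + v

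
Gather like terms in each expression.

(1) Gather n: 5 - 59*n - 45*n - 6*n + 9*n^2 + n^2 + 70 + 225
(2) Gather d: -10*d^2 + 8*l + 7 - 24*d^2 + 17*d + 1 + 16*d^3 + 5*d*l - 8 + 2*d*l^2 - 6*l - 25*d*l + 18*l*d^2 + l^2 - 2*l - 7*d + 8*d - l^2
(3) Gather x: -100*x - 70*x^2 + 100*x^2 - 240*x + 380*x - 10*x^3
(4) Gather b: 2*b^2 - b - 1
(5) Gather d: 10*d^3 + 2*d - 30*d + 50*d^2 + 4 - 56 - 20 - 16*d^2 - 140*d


(1) = 10*n^2 - 110*n + 300
(2) = 16*d^3 + d^2*(18*l - 34) + d*(2*l^2 - 20*l + 18)
(3) = -10*x^3 + 30*x^2 + 40*x
(4) = 2*b^2 - b - 1
(5) = 10*d^3 + 34*d^2 - 168*d - 72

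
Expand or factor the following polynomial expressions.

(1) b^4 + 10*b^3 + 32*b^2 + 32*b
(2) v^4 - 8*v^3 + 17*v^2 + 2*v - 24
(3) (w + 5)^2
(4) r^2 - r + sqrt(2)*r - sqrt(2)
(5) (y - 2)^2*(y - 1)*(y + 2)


(1) = b*(b + 2)*(b + 4)^2
(2) = (v - 4)*(v - 3)*(v - 2)*(v + 1)
(3) = w^2 + 10*w + 25
(4) = (r - 1)*(r + sqrt(2))
(5) = y^4 - 3*y^3 - 2*y^2 + 12*y - 8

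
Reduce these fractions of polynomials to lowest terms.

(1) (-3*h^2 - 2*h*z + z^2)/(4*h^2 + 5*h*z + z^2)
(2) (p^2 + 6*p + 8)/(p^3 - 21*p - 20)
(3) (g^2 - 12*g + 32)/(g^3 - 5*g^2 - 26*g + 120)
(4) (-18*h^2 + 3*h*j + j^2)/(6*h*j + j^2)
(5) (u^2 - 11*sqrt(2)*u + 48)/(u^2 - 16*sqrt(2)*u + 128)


(1) = (-3*h + z)/(4*h + z)
(2) = (p + 2)/(p^2 - 4*p - 5)
(3) = (g - 8)/(g^2 - g - 30)
(4) = (-3*h + j)/j
(5) = (u - 3*sqrt(2))/(u - 8*sqrt(2))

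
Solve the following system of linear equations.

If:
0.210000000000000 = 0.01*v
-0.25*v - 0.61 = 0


Then:
No Solution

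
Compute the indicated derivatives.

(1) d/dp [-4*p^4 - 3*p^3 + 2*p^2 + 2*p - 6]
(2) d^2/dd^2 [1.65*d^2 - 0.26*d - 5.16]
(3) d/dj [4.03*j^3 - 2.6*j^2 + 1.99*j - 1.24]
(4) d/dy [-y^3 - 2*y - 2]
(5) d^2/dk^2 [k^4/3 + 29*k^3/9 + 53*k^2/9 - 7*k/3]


(1) = -16*p^3 - 9*p^2 + 4*p + 2
(2) = 3.30000000000000
(3) = 12.09*j^2 - 5.2*j + 1.99
(4) = -3*y^2 - 2
(5) = 4*k^2 + 58*k/3 + 106/9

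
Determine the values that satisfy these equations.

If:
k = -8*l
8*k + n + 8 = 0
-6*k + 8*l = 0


Then:
k = 0
l = 0
n = -8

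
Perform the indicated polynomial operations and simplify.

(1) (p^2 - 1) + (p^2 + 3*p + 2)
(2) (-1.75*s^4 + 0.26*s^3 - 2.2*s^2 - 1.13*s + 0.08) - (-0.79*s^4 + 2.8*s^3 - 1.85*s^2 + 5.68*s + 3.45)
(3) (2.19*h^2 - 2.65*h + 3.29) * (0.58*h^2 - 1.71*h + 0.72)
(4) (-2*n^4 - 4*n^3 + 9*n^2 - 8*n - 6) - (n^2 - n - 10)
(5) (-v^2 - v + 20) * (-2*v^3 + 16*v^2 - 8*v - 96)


(1) = 2*p^2 + 3*p + 1
(2) = -0.96*s^4 - 2.54*s^3 - 0.35*s^2 - 6.81*s - 3.37
(3) = 1.2702*h^4 - 5.2819*h^3 + 8.0165*h^2 - 7.5339*h + 2.3688
(4) = -2*n^4 - 4*n^3 + 8*n^2 - 7*n + 4
(5) = 2*v^5 - 14*v^4 - 48*v^3 + 424*v^2 - 64*v - 1920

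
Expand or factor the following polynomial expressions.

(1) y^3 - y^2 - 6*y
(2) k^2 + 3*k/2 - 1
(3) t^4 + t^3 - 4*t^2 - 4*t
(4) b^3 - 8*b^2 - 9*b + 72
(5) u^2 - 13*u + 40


(1) = y*(y - 3)*(y + 2)
(2) = (k - 1/2)*(k + 2)
(3) = t*(t - 2)*(t + 1)*(t + 2)
(4) = (b - 8)*(b - 3)*(b + 3)
(5) = (u - 8)*(u - 5)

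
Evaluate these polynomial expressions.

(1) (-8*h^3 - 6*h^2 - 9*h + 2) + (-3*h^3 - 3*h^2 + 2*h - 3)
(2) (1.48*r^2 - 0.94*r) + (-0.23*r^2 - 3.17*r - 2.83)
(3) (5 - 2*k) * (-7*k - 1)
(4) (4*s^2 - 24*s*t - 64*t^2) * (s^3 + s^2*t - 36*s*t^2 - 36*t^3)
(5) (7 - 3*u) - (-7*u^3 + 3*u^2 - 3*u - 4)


(1) = -11*h^3 - 9*h^2 - 7*h - 1
(2) = 1.25*r^2 - 4.11*r - 2.83
(3) = 14*k^2 - 33*k - 5
(4) = 4*s^5 - 20*s^4*t - 232*s^3*t^2 + 656*s^2*t^3 + 3168*s*t^4 + 2304*t^5
(5) = 7*u^3 - 3*u^2 + 11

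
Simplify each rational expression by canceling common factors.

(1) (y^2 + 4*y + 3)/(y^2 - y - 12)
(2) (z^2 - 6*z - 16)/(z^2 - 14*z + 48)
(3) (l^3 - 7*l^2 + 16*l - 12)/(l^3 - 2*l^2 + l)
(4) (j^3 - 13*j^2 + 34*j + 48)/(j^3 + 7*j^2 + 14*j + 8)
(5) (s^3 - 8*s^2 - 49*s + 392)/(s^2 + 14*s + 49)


(1) = (y + 1)/(y - 4)
(2) = (z + 2)/(z - 6)
(3) = (l^3 - 7*l^2 + 16*l - 12)/(l^3 - 2*l^2 + l)
(4) = (j^2 - 14*j + 48)/(j^2 + 6*j + 8)
(5) = (s^2 - 15*s + 56)/(s + 7)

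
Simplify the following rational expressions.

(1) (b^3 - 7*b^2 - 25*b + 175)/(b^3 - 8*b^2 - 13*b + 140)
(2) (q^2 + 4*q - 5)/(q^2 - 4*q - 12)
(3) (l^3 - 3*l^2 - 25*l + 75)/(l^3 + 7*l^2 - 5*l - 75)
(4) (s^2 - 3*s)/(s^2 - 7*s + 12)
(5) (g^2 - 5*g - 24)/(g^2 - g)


(1) = (b + 5)/(b + 4)
(2) = (q^2 + 4*q - 5)/(q^2 - 4*q - 12)
(3) = (l - 5)/(l + 5)
(4) = s/(s - 4)
(5) = (g^2 - 5*g - 24)/(g^2 - g)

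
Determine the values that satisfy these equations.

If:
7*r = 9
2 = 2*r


Then:
No Solution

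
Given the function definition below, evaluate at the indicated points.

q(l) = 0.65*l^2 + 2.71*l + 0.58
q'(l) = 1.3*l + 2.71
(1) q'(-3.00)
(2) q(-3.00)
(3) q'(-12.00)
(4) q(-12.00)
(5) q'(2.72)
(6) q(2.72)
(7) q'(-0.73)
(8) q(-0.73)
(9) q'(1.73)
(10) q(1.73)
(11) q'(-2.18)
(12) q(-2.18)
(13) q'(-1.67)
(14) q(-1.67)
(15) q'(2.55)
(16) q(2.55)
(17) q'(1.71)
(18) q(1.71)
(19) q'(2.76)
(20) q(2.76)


(1) = -1.19
(2) = -1.70
(3) = -12.89
(4) = 61.66
(5) = 6.25
(6) = 12.76
(7) = 1.76
(8) = -1.05
(9) = 4.96
(10) = 7.21
(11) = -0.12
(12) = -2.24
(13) = 0.54
(14) = -2.13
(15) = 6.03
(16) = 11.72
(17) = 4.93
(18) = 7.11
(19) = 6.30
(20) = 13.01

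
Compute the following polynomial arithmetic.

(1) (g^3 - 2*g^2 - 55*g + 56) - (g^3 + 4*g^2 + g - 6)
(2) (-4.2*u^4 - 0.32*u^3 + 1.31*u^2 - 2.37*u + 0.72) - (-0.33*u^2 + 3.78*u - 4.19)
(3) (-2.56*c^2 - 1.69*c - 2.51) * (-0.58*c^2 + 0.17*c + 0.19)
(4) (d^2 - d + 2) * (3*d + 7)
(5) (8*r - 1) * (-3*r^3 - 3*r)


(1) = -6*g^2 - 56*g + 62
(2) = -4.2*u^4 - 0.32*u^3 + 1.64*u^2 - 6.15*u + 4.91
(3) = 1.4848*c^4 + 0.545*c^3 + 0.6821*c^2 - 0.7478*c - 0.4769
(4) = 3*d^3 + 4*d^2 - d + 14
(5) = -24*r^4 + 3*r^3 - 24*r^2 + 3*r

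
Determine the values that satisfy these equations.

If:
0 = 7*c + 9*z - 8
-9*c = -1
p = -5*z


Then:
c = 1/9
p = -325/81
z = 65/81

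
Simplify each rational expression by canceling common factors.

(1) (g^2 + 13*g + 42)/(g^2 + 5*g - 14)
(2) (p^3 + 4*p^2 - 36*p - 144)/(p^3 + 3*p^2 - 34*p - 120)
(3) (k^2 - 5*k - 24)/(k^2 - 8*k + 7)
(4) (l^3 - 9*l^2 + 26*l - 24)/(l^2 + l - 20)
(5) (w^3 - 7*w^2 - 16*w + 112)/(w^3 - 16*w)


(1) = (g + 6)/(g - 2)
(2) = (p + 6)/(p + 5)
(3) = (k^2 - 5*k - 24)/(k^2 - 8*k + 7)
(4) = (l^2 - 5*l + 6)/(l + 5)
(5) = (w - 7)/w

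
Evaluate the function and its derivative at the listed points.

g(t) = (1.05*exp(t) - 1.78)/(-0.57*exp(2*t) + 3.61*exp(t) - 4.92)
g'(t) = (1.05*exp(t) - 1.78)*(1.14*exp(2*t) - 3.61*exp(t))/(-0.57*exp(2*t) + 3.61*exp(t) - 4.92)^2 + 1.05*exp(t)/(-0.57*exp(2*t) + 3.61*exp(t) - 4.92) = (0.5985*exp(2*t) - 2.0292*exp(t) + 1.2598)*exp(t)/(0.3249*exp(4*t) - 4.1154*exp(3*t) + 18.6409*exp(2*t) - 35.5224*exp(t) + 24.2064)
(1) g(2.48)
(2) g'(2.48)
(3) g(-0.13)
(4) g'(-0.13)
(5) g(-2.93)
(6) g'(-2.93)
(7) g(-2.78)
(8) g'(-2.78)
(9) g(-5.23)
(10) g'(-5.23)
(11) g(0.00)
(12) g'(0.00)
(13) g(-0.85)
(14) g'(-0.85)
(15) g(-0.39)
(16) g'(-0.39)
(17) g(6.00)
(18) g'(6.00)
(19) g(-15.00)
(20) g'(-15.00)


(1) = -0.25
(2) = 0.40
(3) = 0.39
(4) = -0.01
(5) = 0.36
(6) = 0.00
(7) = 0.37
(8) = 0.00
(9) = 0.36
(10) = 0.00
(11) = 0.39
(12) = -0.05
(13) = 0.38
(14) = 0.02
(15) = 0.39
(16) = 0.01
(17) = -0.00
(18) = 0.00
(19) = 0.36
(20) = 0.00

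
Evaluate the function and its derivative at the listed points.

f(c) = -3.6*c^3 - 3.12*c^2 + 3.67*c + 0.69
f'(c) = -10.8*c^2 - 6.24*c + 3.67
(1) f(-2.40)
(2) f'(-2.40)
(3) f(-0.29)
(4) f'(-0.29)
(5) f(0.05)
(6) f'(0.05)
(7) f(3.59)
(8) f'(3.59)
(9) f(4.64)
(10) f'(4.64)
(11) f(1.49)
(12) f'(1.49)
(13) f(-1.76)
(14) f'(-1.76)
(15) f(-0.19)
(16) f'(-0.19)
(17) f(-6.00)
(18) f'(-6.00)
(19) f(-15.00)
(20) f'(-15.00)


(1) = 23.68
(2) = -43.56
(3) = -0.55
(4) = 4.57
(5) = 0.87
(6) = 3.33
(7) = -192.91
(8) = -157.92
(9) = -409.08
(10) = -257.80
(11) = -12.68
(12) = -29.60
(13) = 4.19
(14) = -18.80
(15) = -0.10
(16) = 4.47
(17) = 643.95
(18) = -347.69
(19) = 11393.64
(20) = -2332.73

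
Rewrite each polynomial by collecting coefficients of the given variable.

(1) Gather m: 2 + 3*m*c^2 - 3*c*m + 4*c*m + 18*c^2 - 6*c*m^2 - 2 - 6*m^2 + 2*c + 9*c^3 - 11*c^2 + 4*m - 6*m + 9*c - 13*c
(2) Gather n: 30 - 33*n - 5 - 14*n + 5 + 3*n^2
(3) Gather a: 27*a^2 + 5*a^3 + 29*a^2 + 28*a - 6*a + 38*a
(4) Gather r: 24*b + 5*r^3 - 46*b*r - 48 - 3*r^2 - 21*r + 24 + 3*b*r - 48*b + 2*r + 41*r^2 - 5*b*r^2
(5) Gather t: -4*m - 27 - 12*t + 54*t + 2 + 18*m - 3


(1) = 9*c^3 + 7*c^2 - 2*c + m^2*(-6*c - 6) + m*(3*c^2 + c - 2)
(2) = 3*n^2 - 47*n + 30
(3) = 5*a^3 + 56*a^2 + 60*a
(4) = -24*b + 5*r^3 + r^2*(38 - 5*b) + r*(-43*b - 19) - 24
(5) = 14*m + 42*t - 28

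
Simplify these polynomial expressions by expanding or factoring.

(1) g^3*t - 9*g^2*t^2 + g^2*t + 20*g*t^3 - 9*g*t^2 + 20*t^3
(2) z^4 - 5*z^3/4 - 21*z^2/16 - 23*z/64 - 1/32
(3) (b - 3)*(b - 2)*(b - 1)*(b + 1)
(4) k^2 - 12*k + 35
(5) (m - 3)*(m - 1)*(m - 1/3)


(1) = (g - 5*t)*(g - 4*t)*(g*t + t)
(2) = (z - 2)*(z + 1/4)^3
(3) = b^4 - 5*b^3 + 5*b^2 + 5*b - 6
(4) = (k - 7)*(k - 5)
(5) = m^3 - 13*m^2/3 + 13*m/3 - 1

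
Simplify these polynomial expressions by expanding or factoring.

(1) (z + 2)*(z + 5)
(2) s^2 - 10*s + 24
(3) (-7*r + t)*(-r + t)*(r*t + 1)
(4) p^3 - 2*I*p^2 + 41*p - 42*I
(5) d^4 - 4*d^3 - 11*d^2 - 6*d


(1) = z^2 + 7*z + 10
(2) = (s - 6)*(s - 4)
(3) = 7*r^3*t - 8*r^2*t^2 + 7*r^2 + r*t^3 - 8*r*t + t^2
(4) = (p - 7*I)*(p - I)*(p + 6*I)
(5) = d*(d - 6)*(d + 1)^2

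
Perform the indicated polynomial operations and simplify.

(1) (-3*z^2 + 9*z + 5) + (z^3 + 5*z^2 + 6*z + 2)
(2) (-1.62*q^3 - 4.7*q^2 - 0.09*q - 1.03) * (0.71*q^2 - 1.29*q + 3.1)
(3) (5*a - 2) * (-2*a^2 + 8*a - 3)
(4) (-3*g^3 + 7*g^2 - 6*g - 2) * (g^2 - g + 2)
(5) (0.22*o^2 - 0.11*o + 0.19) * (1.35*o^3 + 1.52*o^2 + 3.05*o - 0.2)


(1) = z^3 + 2*z^2 + 15*z + 7
(2) = -1.1502*q^5 - 1.2472*q^4 + 0.9771*q^3 - 15.1852*q^2 + 1.0497*q - 3.193
(3) = -10*a^3 + 44*a^2 - 31*a + 6
(4) = -3*g^5 + 10*g^4 - 19*g^3 + 18*g^2 - 10*g - 4
(5) = 0.297*o^5 + 0.1859*o^4 + 0.7603*o^3 - 0.0907*o^2 + 0.6015*o - 0.038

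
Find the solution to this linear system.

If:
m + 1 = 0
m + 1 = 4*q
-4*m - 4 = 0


Then:
m = -1
q = 0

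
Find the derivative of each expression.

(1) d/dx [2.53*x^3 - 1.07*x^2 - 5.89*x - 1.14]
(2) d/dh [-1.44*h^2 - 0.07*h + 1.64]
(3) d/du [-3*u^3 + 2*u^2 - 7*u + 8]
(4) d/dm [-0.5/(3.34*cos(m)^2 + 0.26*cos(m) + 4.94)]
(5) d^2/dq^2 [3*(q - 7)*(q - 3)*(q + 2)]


(1) = 7.59*x^2 - 2.14*x - 5.89
(2) = -2.88*h - 0.07
(3) = -9*u^2 + 4*u - 7
(4) = -(3.34*cos(m) + 0.13)*sin(m)/(3.34*cos(m)^2 + 0.26*cos(m) + 4.94)^2
(5) = 18*q - 48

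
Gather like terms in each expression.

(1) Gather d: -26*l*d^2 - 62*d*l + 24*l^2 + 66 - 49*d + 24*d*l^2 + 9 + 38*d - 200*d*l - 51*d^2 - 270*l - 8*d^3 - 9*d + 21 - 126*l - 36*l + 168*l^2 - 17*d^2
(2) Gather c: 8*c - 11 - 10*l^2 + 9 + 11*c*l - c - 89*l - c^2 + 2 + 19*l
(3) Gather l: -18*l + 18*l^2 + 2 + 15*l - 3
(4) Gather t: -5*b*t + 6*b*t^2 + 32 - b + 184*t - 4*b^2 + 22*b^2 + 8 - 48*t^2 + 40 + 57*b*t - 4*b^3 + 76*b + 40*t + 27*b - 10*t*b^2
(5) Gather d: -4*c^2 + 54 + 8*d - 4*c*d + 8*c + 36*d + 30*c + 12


(1) = -8*d^3 + d^2*(-26*l - 68) + d*(24*l^2 - 262*l - 20) + 192*l^2 - 432*l + 96
(2) = -c^2 + c*(11*l + 7) - 10*l^2 - 70*l
(3) = 18*l^2 - 3*l - 1
(4) = -4*b^3 + 18*b^2 + 102*b + t^2*(6*b - 48) + t*(-10*b^2 + 52*b + 224) + 80
(5) = -4*c^2 + 38*c + d*(44 - 4*c) + 66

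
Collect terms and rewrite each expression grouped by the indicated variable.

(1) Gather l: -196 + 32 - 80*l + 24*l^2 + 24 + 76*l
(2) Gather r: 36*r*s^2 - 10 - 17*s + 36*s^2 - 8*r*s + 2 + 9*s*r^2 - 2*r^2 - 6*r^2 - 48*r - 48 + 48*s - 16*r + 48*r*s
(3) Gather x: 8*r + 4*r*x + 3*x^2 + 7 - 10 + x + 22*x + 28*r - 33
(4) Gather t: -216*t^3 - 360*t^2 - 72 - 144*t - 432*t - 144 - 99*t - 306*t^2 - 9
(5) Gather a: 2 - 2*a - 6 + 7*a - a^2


(1) = 24*l^2 - 4*l - 140
(2) = r^2*(9*s - 8) + r*(36*s^2 + 40*s - 64) + 36*s^2 + 31*s - 56
(3) = 36*r + 3*x^2 + x*(4*r + 23) - 36
(4) = -216*t^3 - 666*t^2 - 675*t - 225
(5) = -a^2 + 5*a - 4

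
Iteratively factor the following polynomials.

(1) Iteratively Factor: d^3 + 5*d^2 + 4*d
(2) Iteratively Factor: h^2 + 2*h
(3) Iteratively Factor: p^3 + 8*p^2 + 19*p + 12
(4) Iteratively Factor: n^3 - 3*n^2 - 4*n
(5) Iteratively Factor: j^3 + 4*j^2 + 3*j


(1) = (d)*(d^2 + 5*d + 4) = d*(d + 4)*(d + 1)
(2) = (h + 2)*(h)
(3) = (p + 3)*(p^2 + 5*p + 4) = (p + 3)*(p + 4)*(p + 1)
(4) = (n + 1)*(n^2 - 4*n) = n*(n + 1)*(n - 4)
(5) = (j)*(j^2 + 4*j + 3) = j*(j + 3)*(j + 1)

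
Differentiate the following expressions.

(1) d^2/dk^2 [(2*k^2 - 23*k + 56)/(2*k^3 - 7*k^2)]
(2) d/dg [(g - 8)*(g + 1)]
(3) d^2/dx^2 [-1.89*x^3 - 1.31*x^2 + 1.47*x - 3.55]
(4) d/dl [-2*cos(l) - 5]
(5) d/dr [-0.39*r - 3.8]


(1) = 2*(k - 24)/k^4
(2) = 2*g - 7
(3) = -11.34*x - 2.62
(4) = 2*sin(l)
(5) = -0.390000000000000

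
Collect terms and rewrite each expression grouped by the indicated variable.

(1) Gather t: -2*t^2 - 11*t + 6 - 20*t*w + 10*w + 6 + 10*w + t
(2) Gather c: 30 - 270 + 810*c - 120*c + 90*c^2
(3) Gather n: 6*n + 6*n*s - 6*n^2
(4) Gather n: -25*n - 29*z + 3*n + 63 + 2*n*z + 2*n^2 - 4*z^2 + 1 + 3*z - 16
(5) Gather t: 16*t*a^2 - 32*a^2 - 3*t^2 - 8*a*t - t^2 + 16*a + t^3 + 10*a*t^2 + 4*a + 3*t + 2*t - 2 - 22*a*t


(1) = -2*t^2 + t*(-20*w - 10) + 20*w + 12
(2) = 90*c^2 + 690*c - 240
(3) = -6*n^2 + n*(6*s + 6)
(4) = 2*n^2 + n*(2*z - 22) - 4*z^2 - 26*z + 48
(5) = -32*a^2 + 20*a + t^3 + t^2*(10*a - 4) + t*(16*a^2 - 30*a + 5) - 2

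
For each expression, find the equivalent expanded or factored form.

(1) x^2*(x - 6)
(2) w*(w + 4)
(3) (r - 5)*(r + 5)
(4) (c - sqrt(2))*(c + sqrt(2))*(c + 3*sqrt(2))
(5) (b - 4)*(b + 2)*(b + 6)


(1) = x^3 - 6*x^2
(2) = w^2 + 4*w
(3) = r^2 - 25
(4) = c^3 + 3*sqrt(2)*c^2 - 2*c - 6*sqrt(2)
(5) = b^3 + 4*b^2 - 20*b - 48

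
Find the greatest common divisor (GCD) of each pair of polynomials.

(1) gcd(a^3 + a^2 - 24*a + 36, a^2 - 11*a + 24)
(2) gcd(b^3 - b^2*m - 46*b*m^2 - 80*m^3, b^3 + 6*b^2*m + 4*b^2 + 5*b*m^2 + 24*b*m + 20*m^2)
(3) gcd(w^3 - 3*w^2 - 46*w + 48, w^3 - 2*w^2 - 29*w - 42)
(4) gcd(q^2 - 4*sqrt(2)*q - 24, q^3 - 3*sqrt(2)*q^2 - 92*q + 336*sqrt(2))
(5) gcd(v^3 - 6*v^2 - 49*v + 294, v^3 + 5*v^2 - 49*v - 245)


(1) = gcd((a - 3)*(a - 2)*(a + 6), (a - 8)*(a - 3)) = a - 3
(2) = gcd((b - 8*m)*(b + 2*m)*(b + 5*m), (b + 4)*(b + m)*(b + 5*m)) = b + 5*m
(3) = 1
(4) = q - 6*sqrt(2)
(5) = v^2 - 49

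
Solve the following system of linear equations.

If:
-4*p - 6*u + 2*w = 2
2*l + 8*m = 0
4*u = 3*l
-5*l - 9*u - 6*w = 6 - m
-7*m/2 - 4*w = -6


Then:
l = -80/71
m = 20/71
p = 99/71
u = -60/71
w = 89/71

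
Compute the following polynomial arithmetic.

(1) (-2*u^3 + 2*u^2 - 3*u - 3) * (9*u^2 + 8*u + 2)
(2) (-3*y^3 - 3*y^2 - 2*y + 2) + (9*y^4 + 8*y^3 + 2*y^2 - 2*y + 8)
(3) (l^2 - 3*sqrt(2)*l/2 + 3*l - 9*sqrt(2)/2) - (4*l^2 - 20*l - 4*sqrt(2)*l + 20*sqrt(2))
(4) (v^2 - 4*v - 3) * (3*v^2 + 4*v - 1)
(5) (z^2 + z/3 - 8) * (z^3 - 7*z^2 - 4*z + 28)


(1) = -18*u^5 + 2*u^4 - 15*u^3 - 47*u^2 - 30*u - 6
(2) = 9*y^4 + 5*y^3 - y^2 - 4*y + 10
(3) = -3*l^2 + 5*sqrt(2)*l/2 + 23*l - 49*sqrt(2)/2
(4) = 3*v^4 - 8*v^3 - 26*v^2 - 8*v + 3
(5) = z^5 - 20*z^4/3 - 43*z^3/3 + 248*z^2/3 + 124*z/3 - 224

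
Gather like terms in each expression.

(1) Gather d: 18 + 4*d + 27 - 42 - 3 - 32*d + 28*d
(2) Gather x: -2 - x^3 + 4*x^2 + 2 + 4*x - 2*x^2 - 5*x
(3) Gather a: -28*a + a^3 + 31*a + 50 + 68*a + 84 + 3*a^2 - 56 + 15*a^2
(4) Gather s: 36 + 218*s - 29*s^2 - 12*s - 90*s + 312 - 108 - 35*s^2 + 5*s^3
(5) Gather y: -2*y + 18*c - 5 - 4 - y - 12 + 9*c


(1) = 0
(2) = -x^3 + 2*x^2 - x
(3) = a^3 + 18*a^2 + 71*a + 78
(4) = 5*s^3 - 64*s^2 + 116*s + 240
(5) = 27*c - 3*y - 21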